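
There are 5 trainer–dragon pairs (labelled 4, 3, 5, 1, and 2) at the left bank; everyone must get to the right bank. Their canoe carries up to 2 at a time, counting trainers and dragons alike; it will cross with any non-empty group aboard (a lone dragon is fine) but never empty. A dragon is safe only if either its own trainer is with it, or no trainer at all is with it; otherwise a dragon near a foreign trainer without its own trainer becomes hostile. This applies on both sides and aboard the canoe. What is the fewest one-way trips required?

Following every safe sequence of crossings from the start, the most of the 10 that can be at the right bank as the canoe arrives there on crossings 1, 3, 5, 7 is 2, 3, 4, 5 respectively; the best ever achieved is 5 of 10.
From crossing 9 on, no configuration arises that was not already reachable earlier: only 82 distinct safe configurations (who is on which side, and where the canoe is) can ever be reached, none of them has everyone across, and every continuation just revisits them. So no valid plan exists.

impossible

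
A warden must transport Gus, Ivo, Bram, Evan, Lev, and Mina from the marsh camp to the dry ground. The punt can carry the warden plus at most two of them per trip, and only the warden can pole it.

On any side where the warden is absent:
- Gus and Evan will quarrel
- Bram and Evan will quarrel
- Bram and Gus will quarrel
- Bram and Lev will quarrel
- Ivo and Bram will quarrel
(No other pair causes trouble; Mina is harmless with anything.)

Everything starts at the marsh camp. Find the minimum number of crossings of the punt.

Counting alone: the warden can take at most 2 across per trip to the dry ground, so moving all 6 needs at least 3 loaded trips out, with a return between consecutive ones — at least 5 crossings.
The safety rule pushes this higher. Following every safe sequence of crossings, the most of the 6 that can be at the dry ground as the punt arrives there on crossings 5, 7 is 4, 5 respectively — never all 6.
So no plan with fewer than 9 crossings exists, and this one achieves 9:
1. Warden goes to the dry ground with Bram and Gus.
2. Warden goes back to the marsh camp with Gus.
3. Warden goes to the dry ground with Gus and Ivo.
4. Warden goes back to the marsh camp with Bram.
5. Warden goes to the dry ground with Bram and Lev.
6. Warden goes back to the marsh camp with Bram.
7. Warden goes to the dry ground with Bram and Mina.
8. Warden goes back to the marsh camp with Bram.
9. Warden goes to the dry ground with Bram and Evan.

9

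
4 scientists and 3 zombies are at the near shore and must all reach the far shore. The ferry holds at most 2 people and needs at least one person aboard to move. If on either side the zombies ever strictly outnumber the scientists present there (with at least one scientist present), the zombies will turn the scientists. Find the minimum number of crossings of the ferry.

Counting alone: each trip to the far shore takes at most 2 across and each return brings at least 1 back, so after t trips out (and t−1 returns) at most 2t − (t−1) of the 7 are across; that first reaches 7 at t = 6, so at least 11 crossings are needed.
The plan below uses exactly 11 crossings, so it is optimal:
1. 2 zombies → the far shore.  (the near shore: 4S 1Z; the far shore: 0S 2Z)
2. 1 zombie ← the near shore.  (the near shore: 4S 2Z; the far shore: 0S 1Z)
3. 2 zombies → the far shore.  (the near shore: 4S 0Z; the far shore: 0S 3Z)
4. 1 zombie ← the near shore.  (the near shore: 4S 1Z; the far shore: 0S 2Z)
5. 2 scientists → the far shore.  (the near shore: 2S 1Z; the far shore: 2S 2Z)
6. 1 zombie ← the near shore.  (the near shore: 2S 2Z; the far shore: 2S 1Z)
7. 1 scientist and 1 zombie → the far shore.  (the near shore: 1S 1Z; the far shore: 3S 2Z)
8. 1 scientist ← the near shore.  (the near shore: 2S 1Z; the far shore: 2S 2Z)
9. 1 scientist and 1 zombie → the far shore.  (the near shore: 1S 0Z; the far shore: 3S 3Z)
10. 1 zombie ← the near shore.  (the near shore: 1S 1Z; the far shore: 3S 2Z)
11. 1 scientist and 1 zombie → the far shore.  (the near shore: 0S 0Z; the far shore: 4S 3Z)

11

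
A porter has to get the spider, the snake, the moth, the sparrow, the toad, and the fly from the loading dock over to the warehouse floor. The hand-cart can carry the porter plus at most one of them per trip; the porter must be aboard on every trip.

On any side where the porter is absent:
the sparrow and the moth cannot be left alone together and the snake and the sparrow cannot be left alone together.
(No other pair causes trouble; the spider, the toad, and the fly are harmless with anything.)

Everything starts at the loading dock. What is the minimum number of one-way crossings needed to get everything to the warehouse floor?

13

Counting alone: the porter can take at most 1 across per trip to the warehouse floor, so moving all 6 needs at least 6 loaded trips out, with a return between consecutive ones — at least 11 crossings.
The safety rule pushes this higher. Following every safe sequence of crossings, the most of the 6 that can be at the warehouse floor as the hand-cart arrives there on crossing 11 is 5 — never all 6.
So no plan with fewer than 13 crossings exists, and this one achieves 13:
1. Porter goes to the warehouse floor with the sparrow.
2. Porter goes back to the loading dock alone.
3. Porter goes to the warehouse floor with the spider.
4. Porter goes back to the loading dock alone.
5. Porter goes to the warehouse floor with the snake.
6. Porter goes back to the loading dock with the sparrow.
7. Porter goes to the warehouse floor with the moth.
8. Porter goes back to the loading dock alone.
9. Porter goes to the warehouse floor with the toad.
10. Porter goes back to the loading dock alone.
11. Porter goes to the warehouse floor with the fly.
12. Porter goes back to the loading dock alone.
13. Porter goes to the warehouse floor with the sparrow.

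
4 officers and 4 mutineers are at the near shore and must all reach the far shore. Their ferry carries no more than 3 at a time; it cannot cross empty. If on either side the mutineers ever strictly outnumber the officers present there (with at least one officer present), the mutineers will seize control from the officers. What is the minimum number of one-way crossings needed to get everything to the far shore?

Counting alone: each trip to the far shore takes at most 3 across and each return brings at least 1 back, so after t trips out (and t−1 returns) at most 3t − (t−1) of the 8 are across; that first reaches 8 at t = 4, so at least 7 crossings are needed.
The safety rule pushes this higher. Following every safe sequence of crossings, the most of the 8 that can be at the far shore as the ferry arrives there on crossing 7 is 7 — never all 8.
So no plan with fewer than 9 crossings exists, and this one achieves 9:
1. 2 mutineers → the far shore.  (the near shore: 4O 2M; the far shore: 0O 2M)
2. 1 mutineer ← the near shore.  (the near shore: 4O 3M; the far shore: 0O 1M)
3. 3 mutineers → the far shore.  (the near shore: 4O 0M; the far shore: 0O 4M)
4. 1 mutineer ← the near shore.  (the near shore: 4O 1M; the far shore: 0O 3M)
5. 3 officers → the far shore.  (the near shore: 1O 1M; the far shore: 3O 3M)
6. 1 officer and 1 mutineer ← the near shore.  (the near shore: 2O 2M; the far shore: 2O 2M)
7. 2 officers → the far shore.  (the near shore: 0O 2M; the far shore: 4O 2M)
8. 1 mutineer ← the near shore.  (the near shore: 0O 3M; the far shore: 4O 1M)
9. 3 mutineers → the far shore.  (the near shore: 0O 0M; the far shore: 4O 4M)

9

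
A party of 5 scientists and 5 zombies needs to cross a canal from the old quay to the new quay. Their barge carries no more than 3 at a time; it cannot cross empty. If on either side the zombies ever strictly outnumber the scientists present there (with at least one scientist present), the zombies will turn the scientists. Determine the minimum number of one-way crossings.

Counting alone: each trip to the new quay takes at most 3 across and each return brings at least 1 back, so after t trips out (and t−1 returns) at most 3t − (t−1) of the 10 are across; that first reaches 10 at t = 5, so at least 9 crossings are needed.
The safety rule pushes this higher. Following every safe sequence of crossings, the most of the 10 that can be at the new quay as the barge arrives there on crossing 9 is 9 — never all 10.
So no plan with fewer than 11 crossings exists, and this one achieves 11:
1. 2 zombies → the new quay.  (the old quay: 5S 3Z; the new quay: 0S 2Z)
2. 1 zombie ← the old quay.  (the old quay: 5S 4Z; the new quay: 0S 1Z)
3. 3 zombies → the new quay.  (the old quay: 5S 1Z; the new quay: 0S 4Z)
4. 1 zombie ← the old quay.  (the old quay: 5S 2Z; the new quay: 0S 3Z)
5. 3 scientists → the new quay.  (the old quay: 2S 2Z; the new quay: 3S 3Z)
6. 1 scientist and 1 zombie ← the old quay.  (the old quay: 3S 3Z; the new quay: 2S 2Z)
7. 3 scientists → the new quay.  (the old quay: 0S 3Z; the new quay: 5S 2Z)
8. 1 zombie ← the old quay.  (the old quay: 0S 4Z; the new quay: 5S 1Z)
9. 2 zombies → the new quay.  (the old quay: 0S 2Z; the new quay: 5S 3Z)
10. 1 zombie ← the old quay.  (the old quay: 0S 3Z; the new quay: 5S 2Z)
11. 3 zombies → the new quay.  (the old quay: 0S 0Z; the new quay: 5S 5Z)

11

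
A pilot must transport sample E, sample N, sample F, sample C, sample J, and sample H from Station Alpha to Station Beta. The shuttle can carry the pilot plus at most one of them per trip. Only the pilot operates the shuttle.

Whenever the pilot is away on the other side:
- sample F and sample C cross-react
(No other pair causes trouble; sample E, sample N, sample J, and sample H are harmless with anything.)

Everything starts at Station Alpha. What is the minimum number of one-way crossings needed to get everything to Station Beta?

Counting alone: the pilot can take at most 1 across per trip to Station Beta, so moving all 6 needs at least 6 loaded trips out, with a return between consecutive ones — at least 11 crossings.
The plan below uses exactly 11 crossings, so it is optimal:
1. Pilot goes to Station Beta with sample F.
2. Pilot goes back to Station Alpha alone.
3. Pilot goes to Station Beta with sample E.
4. Pilot goes back to Station Alpha alone.
5. Pilot goes to Station Beta with sample N.
6. Pilot goes back to Station Alpha alone.
7. Pilot goes to Station Beta with sample J.
8. Pilot goes back to Station Alpha alone.
9. Pilot goes to Station Beta with sample H.
10. Pilot goes back to Station Alpha alone.
11. Pilot goes to Station Beta with sample C.

11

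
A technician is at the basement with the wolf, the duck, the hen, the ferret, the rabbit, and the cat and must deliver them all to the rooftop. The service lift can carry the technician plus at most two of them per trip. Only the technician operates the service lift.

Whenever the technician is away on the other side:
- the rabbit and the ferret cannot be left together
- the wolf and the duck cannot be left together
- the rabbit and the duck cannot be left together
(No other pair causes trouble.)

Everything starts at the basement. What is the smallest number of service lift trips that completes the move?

Counting alone: the technician can take at most 2 across per trip to the rooftop, so moving all 6 needs at least 3 loaded trips out, with a return between consecutive ones — at least 5 crossings.
The plan below uses exactly 5 crossings, so it is optimal:
1. Technician goes to the rooftop with the rabbit and the wolf.
2. Technician goes back to the basement alone.
3. Technician goes to the rooftop with the cat and the hen.
4. Technician goes back to the basement alone.
5. Technician goes to the rooftop with the duck and the ferret.

5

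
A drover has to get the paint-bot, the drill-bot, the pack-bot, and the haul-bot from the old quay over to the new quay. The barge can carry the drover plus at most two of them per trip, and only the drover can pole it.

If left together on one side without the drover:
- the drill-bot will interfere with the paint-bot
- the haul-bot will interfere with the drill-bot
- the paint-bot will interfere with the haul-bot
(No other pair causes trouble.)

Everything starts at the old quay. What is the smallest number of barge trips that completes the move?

5

Counting alone: the drover can take at most 2 across per trip to the new quay, so moving all 4 needs at least 2 loaded trips out, with a return between consecutive ones — at least 3 crossings.
The safety rule pushes this higher. Following every safe sequence of crossings, the most of the 4 that can be at the new quay as the barge arrives there on crossing 3 is 3 — never all 4.
So no plan with fewer than 5 crossings exists, and this one achieves 5:
1. Drover goes to the new quay with the drill-bot and the paint-bot.
2. Drover goes back to the old quay with the paint-bot.
3. Drover goes to the new quay with the pack-bot and the paint-bot.
4. Drover goes back to the old quay with the paint-bot.
5. Drover goes to the new quay with the haul-bot and the paint-bot.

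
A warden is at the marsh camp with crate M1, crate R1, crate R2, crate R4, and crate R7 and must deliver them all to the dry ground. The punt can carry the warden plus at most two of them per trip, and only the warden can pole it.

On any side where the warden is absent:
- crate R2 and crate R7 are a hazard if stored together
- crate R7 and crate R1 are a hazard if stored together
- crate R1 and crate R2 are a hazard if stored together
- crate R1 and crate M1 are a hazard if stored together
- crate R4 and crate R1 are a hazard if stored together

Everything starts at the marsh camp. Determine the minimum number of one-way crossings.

Counting alone: the warden can take at most 2 across per trip to the dry ground, so moving all 5 needs at least 3 loaded trips out, with a return between consecutive ones — at least 5 crossings.
The safety rule pushes this higher. Following every safe sequence of crossings, the most of the 5 that can be at the dry ground as the punt arrives there on crossing 5 is 4 — never all 5.
So no plan with fewer than 7 crossings exists, and this one achieves 7:
1. Warden goes to the dry ground with crate R1 and crate R2.
2. Warden goes back to the marsh camp with crate R1.
3. Warden goes to the dry ground with crate M1 and crate R1.
4. Warden goes back to the marsh camp with crate R1.
5. Warden goes to the dry ground with crate R1 and crate R4.
6. Warden goes back to the marsh camp with crate R1.
7. Warden goes to the dry ground with crate R1 and crate R7.

7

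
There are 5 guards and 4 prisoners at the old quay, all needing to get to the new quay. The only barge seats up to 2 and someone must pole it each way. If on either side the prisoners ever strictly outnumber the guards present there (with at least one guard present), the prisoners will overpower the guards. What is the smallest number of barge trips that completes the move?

15

Counting alone: each trip to the new quay takes at most 2 across and each return brings at least 1 back, so after t trips out (and t−1 returns) at most 2t − (t−1) of the 9 are across; that first reaches 9 at t = 8, so at least 15 crossings are needed.
The plan below uses exactly 15 crossings, so it is optimal:
1. 2 prisoners → the new quay.  (the old quay: 5G 2P; the new quay: 0G 2P)
2. 1 prisoner ← the old quay.  (the old quay: 5G 3P; the new quay: 0G 1P)
3. 2 prisoners → the new quay.  (the old quay: 5G 1P; the new quay: 0G 3P)
4. 1 prisoner ← the old quay.  (the old quay: 5G 2P; the new quay: 0G 2P)
5. 2 guards → the new quay.  (the old quay: 3G 2P; the new quay: 2G 2P)
6. 1 prisoner ← the old quay.  (the old quay: 3G 3P; the new quay: 2G 1P)
7. 1 guard and 1 prisoner → the new quay.  (the old quay: 2G 2P; the new quay: 3G 2P)
8. 1 guard ← the old quay.  (the old quay: 3G 2P; the new quay: 2G 2P)
9. 1 guard and 1 prisoner → the new quay.  (the old quay: 2G 1P; the new quay: 3G 3P)
10. 1 prisoner ← the old quay.  (the old quay: 2G 2P; the new quay: 3G 2P)
11. 1 guard and 1 prisoner → the new quay.  (the old quay: 1G 1P; the new quay: 4G 3P)
12. 1 guard ← the old quay.  (the old quay: 2G 1P; the new quay: 3G 3P)
13. 1 guard and 1 prisoner → the new quay.  (the old quay: 1G 0P; the new quay: 4G 4P)
14. 1 prisoner ← the old quay.  (the old quay: 1G 1P; the new quay: 4G 3P)
15. 1 guard and 1 prisoner → the new quay.  (the old quay: 0G 0P; the new quay: 5G 4P)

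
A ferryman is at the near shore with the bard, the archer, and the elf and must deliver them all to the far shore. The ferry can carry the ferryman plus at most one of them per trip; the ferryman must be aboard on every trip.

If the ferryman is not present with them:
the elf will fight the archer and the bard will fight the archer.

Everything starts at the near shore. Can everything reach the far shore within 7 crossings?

Yes

Yes — this plan uses 7 crossings (≤ 7):
1. Ferryman goes to the far shore with the archer.  [the near shore: the bard, the elf | the far shore: the archer]
2. Ferryman goes back to the near shore alone.  [the near shore: the bard, the elf | the far shore: the archer]
3. Ferryman goes to the far shore with the bard.  [the near shore: the elf | the far shore: the archer, the bard]
4. Ferryman goes back to the near shore with the archer.  [the near shore: the archer, the elf | the far shore: the bard]
5. Ferryman goes to the far shore with the elf.  [the near shore: the archer | the far shore: the bard, the elf]
6. Ferryman goes back to the near shore alone.  [the near shore: the archer | the far shore: the bard, the elf]
7. Ferryman goes to the far shore with the archer.  [the near shore: — | the far shore: the archer, the bard, the elf]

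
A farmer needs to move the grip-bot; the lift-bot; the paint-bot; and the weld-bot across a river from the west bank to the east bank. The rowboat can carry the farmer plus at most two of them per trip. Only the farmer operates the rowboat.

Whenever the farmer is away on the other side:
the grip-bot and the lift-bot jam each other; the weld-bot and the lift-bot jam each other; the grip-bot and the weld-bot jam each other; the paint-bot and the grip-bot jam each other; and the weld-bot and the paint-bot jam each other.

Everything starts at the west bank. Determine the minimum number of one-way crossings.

Counting alone: the farmer can take at most 2 across per trip to the east bank, so moving all 4 needs at least 2 loaded trips out, with a return between consecutive ones — at least 3 crossings.
The safety rule pushes this higher. Following every safe sequence of crossings, the most of the 4 that can be at the east bank as the rowboat arrives there on crossing 3 is 3 — never all 4.
So no plan with fewer than 5 crossings exists, and this one achieves 5:
1. Farmer goes to the east bank with the grip-bot and the weld-bot.  [the west bank: the lift-bot, the paint-bot | the east bank: the grip-bot, the weld-bot]
2. Farmer goes back to the west bank with the grip-bot.  [the west bank: the grip-bot, the lift-bot, the paint-bot | the east bank: the weld-bot]
3. Farmer goes to the east bank with the lift-bot and the paint-bot.  [the west bank: the grip-bot | the east bank: the lift-bot, the paint-bot, the weld-bot]
4. Farmer goes back to the west bank with the weld-bot.  [the west bank: the grip-bot, the weld-bot | the east bank: the lift-bot, the paint-bot]
5. Farmer goes to the east bank with the grip-bot and the weld-bot.  [the west bank: — | the east bank: the grip-bot, the lift-bot, the paint-bot, the weld-bot]

5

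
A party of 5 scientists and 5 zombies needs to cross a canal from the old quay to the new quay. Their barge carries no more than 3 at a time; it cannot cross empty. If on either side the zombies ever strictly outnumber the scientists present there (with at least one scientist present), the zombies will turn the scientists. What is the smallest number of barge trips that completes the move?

Counting alone: each trip to the new quay takes at most 3 across and each return brings at least 1 back, so after t trips out (and t−1 returns) at most 3t − (t−1) of the 10 are across; that first reaches 10 at t = 5, so at least 9 crossings are needed.
The safety rule pushes this higher. Following every safe sequence of crossings, the most of the 10 that can be at the new quay as the barge arrives there on crossing 9 is 9 — never all 10.
So no plan with fewer than 11 crossings exists, and this one achieves 11:
1. 2 zombies → the new quay.  (the old quay: 5S 3Z; the new quay: 0S 2Z)
2. 1 zombie ← the old quay.  (the old quay: 5S 4Z; the new quay: 0S 1Z)
3. 3 zombies → the new quay.  (the old quay: 5S 1Z; the new quay: 0S 4Z)
4. 1 zombie ← the old quay.  (the old quay: 5S 2Z; the new quay: 0S 3Z)
5. 3 scientists → the new quay.  (the old quay: 2S 2Z; the new quay: 3S 3Z)
6. 1 scientist and 1 zombie ← the old quay.  (the old quay: 3S 3Z; the new quay: 2S 2Z)
7. 3 scientists → the new quay.  (the old quay: 0S 3Z; the new quay: 5S 2Z)
8. 1 zombie ← the old quay.  (the old quay: 0S 4Z; the new quay: 5S 1Z)
9. 2 zombies → the new quay.  (the old quay: 0S 2Z; the new quay: 5S 3Z)
10. 1 zombie ← the old quay.  (the old quay: 0S 3Z; the new quay: 5S 2Z)
11. 3 zombies → the new quay.  (the old quay: 0S 0Z; the new quay: 5S 5Z)

11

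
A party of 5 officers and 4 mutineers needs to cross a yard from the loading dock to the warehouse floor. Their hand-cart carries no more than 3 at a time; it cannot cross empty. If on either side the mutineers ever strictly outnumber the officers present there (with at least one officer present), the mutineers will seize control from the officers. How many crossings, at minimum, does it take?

Counting alone: each trip to the warehouse floor takes at most 3 across and each return brings at least 1 back, so after t trips out (and t−1 returns) at most 3t − (t−1) of the 9 are across; that first reaches 9 at t = 4, so at least 7 crossings are needed.
The plan below uses exactly 7 crossings, so it is optimal:
1. 3 mutineers → the warehouse floor.  (the loading dock: 5O 1M; the warehouse floor: 0O 3M)
2. 1 mutineer ← the loading dock.  (the loading dock: 5O 2M; the warehouse floor: 0O 2M)
3. 3 officers → the warehouse floor.  (the loading dock: 2O 2M; the warehouse floor: 3O 2M)
4. 1 officer ← the loading dock.  (the loading dock: 3O 2M; the warehouse floor: 2O 2M)
5. 2 officers and 1 mutineer → the warehouse floor.  (the loading dock: 1O 1M; the warehouse floor: 4O 3M)
6. 1 officer ← the loading dock.  (the loading dock: 2O 1M; the warehouse floor: 3O 3M)
7. 2 officers and 1 mutineer → the warehouse floor.  (the loading dock: 0O 0M; the warehouse floor: 5O 4M)

7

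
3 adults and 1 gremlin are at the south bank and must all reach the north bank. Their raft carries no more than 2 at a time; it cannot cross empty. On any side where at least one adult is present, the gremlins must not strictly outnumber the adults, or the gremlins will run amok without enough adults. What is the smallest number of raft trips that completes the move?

Counting alone: each trip to the north bank takes at most 2 across and each return brings at least 1 back, so after t trips out (and t−1 returns) at most 2t − (t−1) of the 4 are across; that first reaches 4 at t = 3, so at least 5 crossings are needed.
The plan below uses exactly 5 crossings, so it is optimal:
1. 1 adult and 1 gremlin → the north bank.  (the south bank: 2A 0G; the north bank: 1A 1G)
2. 1 gremlin ← the south bank.  (the south bank: 2A 1G; the north bank: 1A 0G)
3. 1 adult and 1 gremlin → the north bank.  (the south bank: 1A 0G; the north bank: 2A 1G)
4. 1 gremlin ← the south bank.  (the south bank: 1A 1G; the north bank: 2A 0G)
5. 1 adult and 1 gremlin → the north bank.  (the south bank: 0A 0G; the north bank: 3A 1G)

5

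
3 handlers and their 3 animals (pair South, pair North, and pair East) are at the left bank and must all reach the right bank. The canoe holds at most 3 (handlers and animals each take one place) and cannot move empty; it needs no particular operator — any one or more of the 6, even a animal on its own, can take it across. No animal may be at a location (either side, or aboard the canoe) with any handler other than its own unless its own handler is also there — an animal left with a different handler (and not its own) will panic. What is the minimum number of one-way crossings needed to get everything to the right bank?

5

Counting alone: each trip to the right bank takes at most 3 across and each return brings at least 1 back, so after t trips out (and t−1 returns) at most 3t − (t−1) of the 6 are across; that first reaches 6 at t = 3, so at least 5 crossings are needed.
The plan below uses exactly 5 crossings, so it is optimal:
1. animal South and handler South cross → the right bank.
2. handler South crosses ← the left bank.
3. handler East, handler North, and handler South cross → the right bank.
4. animal South crosses ← the left bank.
5. animal East, animal North, and animal South cross → the right bank.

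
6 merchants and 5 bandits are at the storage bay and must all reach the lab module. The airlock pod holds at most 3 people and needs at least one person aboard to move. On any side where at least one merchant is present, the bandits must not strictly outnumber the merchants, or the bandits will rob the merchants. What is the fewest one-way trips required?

9

Counting alone: each trip to the lab module takes at most 3 across and each return brings at least 1 back, so after t trips out (and t−1 returns) at most 3t − (t−1) of the 11 are across; that first reaches 11 at t = 5, so at least 9 crossings are needed.
The plan below uses exactly 9 crossings, so it is optimal:
1. 3 bandits → the lab module.  (the storage bay: 6M 2B; the lab module: 0M 3B)
2. 1 bandit ← the storage bay.  (the storage bay: 6M 3B; the lab module: 0M 2B)
3. 3 merchants → the lab module.  (the storage bay: 3M 3B; the lab module: 3M 2B)
4. 1 merchant ← the storage bay.  (the storage bay: 4M 3B; the lab module: 2M 2B)
5. 2 merchants and 1 bandit → the lab module.  (the storage bay: 2M 2B; the lab module: 4M 3B)
6. 1 merchant ← the storage bay.  (the storage bay: 3M 2B; the lab module: 3M 3B)
7. 2 merchants and 1 bandit → the lab module.  (the storage bay: 1M 1B; the lab module: 5M 4B)
8. 1 merchant ← the storage bay.  (the storage bay: 2M 1B; the lab module: 4M 4B)
9. 2 merchants and 1 bandit → the lab module.  (the storage bay: 0M 0B; the lab module: 6M 5B)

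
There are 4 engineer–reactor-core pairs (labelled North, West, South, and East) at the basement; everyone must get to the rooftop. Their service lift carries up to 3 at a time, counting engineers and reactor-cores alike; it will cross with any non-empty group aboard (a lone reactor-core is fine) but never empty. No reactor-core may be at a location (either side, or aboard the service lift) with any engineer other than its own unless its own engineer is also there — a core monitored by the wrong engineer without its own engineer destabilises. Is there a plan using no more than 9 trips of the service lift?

Yes — this plan uses 9 crossings (≤ 9):
1. engineer North and reactor-core North cross → the rooftop.
2. engineer North crosses ← the basement.
3. engineer North, engineer West, and reactor-core West cross → the rooftop.
4. engineer North and reactor-core North cross ← the basement.
5. engineer East, engineer North, and engineer South cross → the rooftop.
6. reactor-core West crosses ← the basement.
7. reactor-core North and reactor-core West cross → the rooftop.
8. reactor-core North crosses ← the basement.
9. reactor-core East, reactor-core North, and reactor-core South cross → the rooftop.

Yes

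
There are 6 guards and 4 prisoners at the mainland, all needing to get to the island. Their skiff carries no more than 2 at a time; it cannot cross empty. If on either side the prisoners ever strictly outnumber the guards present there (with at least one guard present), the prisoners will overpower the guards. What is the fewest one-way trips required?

Counting alone: each trip to the island takes at most 2 across and each return brings at least 1 back, so after t trips out (and t−1 returns) at most 2t − (t−1) of the 10 are across; that first reaches 10 at t = 9, so at least 17 crossings are needed.
The plan below uses exactly 17 crossings, so it is optimal:
1. 2 prisoners → the island.  (the mainland: 6G 2P; the island: 0G 2P)
2. 1 prisoner ← the mainland.  (the mainland: 6G 3P; the island: 0G 1P)
3. 2 prisoners → the island.  (the mainland: 6G 1P; the island: 0G 3P)
4. 1 prisoner ← the mainland.  (the mainland: 6G 2P; the island: 0G 2P)
5. 2 guards → the island.  (the mainland: 4G 2P; the island: 2G 2P)
6. 1 prisoner ← the mainland.  (the mainland: 4G 3P; the island: 2G 1P)
7. 1 guard and 1 prisoner → the island.  (the mainland: 3G 2P; the island: 3G 2P)
8. 1 prisoner ← the mainland.  (the mainland: 3G 3P; the island: 3G 1P)
9. 2 prisoners → the island.  (the mainland: 3G 1P; the island: 3G 3P)
10. 1 prisoner ← the mainland.  (the mainland: 3G 2P; the island: 3G 2P)
11. 1 guard and 1 prisoner → the island.  (the mainland: 2G 1P; the island: 4G 3P)
12. 1 prisoner ← the mainland.  (the mainland: 2G 2P; the island: 4G 2P)
13. 2 prisoners → the island.  (the mainland: 2G 0P; the island: 4G 4P)
14. 1 prisoner ← the mainland.  (the mainland: 2G 1P; the island: 4G 3P)
15. 1 guard and 1 prisoner → the island.  (the mainland: 1G 0P; the island: 5G 4P)
16. 1 prisoner ← the mainland.  (the mainland: 1G 1P; the island: 5G 3P)
17. 1 guard and 1 prisoner → the island.  (the mainland: 0G 0P; the island: 6G 4P)

17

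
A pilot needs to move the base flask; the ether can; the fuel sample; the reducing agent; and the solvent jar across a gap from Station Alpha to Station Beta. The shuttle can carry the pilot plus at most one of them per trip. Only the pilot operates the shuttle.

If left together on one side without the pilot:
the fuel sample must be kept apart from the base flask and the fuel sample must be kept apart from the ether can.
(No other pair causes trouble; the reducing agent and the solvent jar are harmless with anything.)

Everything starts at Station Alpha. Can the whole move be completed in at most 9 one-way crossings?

Counting alone: the pilot can take at most 1 across per trip to Station Beta, so moving all 5 needs at least 5 loaded trips out, with a return between consecutive ones — at least 9 crossings.
The safety rule pushes this higher. Following every safe sequence of crossings, the most of the 5 that can be at Station Beta as the shuttle arrives there on crossing 9 is 4 — never all 5.
So the move cannot be finished within 9 crossings. (The shortest complete plan takes 11:)
1. Pilot goes to Station Beta with the fuel sample.  [Station Alpha: the base flask, the ether can, the reducing agent, the solvent jar | Station Beta: the fuel sample]
2. Pilot goes back to Station Alpha alone.  [Station Alpha: the base flask, the ether can, the reducing agent, the solvent jar | Station Beta: the fuel sample]
3. Pilot goes to Station Beta with the base flask.  [Station Alpha: the ether can, the reducing agent, the solvent jar | Station Beta: the base flask, the fuel sample]
4. Pilot goes back to Station Alpha with the fuel sample.  [Station Alpha: the ether can, the fuel sample, the reducing agent, the solvent jar | Station Beta: the base flask]
5. Pilot goes to Station Beta with the ether can.  [Station Alpha: the fuel sample, the reducing agent, the solvent jar | Station Beta: the base flask, the ether can]
6. Pilot goes back to Station Alpha alone.  [Station Alpha: the fuel sample, the reducing agent, the solvent jar | Station Beta: the base flask, the ether can]
7. Pilot goes to Station Beta with the reducing agent.  [Station Alpha: the fuel sample, the solvent jar | Station Beta: the base flask, the ether can, the reducing agent]
8. Pilot goes back to Station Alpha alone.  [Station Alpha: the fuel sample, the solvent jar | Station Beta: the base flask, the ether can, the reducing agent]
9. Pilot goes to Station Beta with the solvent jar.  [Station Alpha: the fuel sample | Station Beta: the base flask, the ether can, the reducing agent, the solvent jar]
10. Pilot goes back to Station Alpha alone.  [Station Alpha: the fuel sample | Station Beta: the base flask, the ether can, the reducing agent, the solvent jar]
11. Pilot goes to Station Beta with the fuel sample.  [Station Alpha: — | Station Beta: the base flask, the ether can, the fuel sample, the reducing agent, the solvent jar]

No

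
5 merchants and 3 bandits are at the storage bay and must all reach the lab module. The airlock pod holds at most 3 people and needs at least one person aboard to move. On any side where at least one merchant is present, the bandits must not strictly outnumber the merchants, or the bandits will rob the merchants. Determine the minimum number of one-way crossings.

Counting alone: each trip to the lab module takes at most 3 across and each return brings at least 1 back, so after t trips out (and t−1 returns) at most 3t − (t−1) of the 8 are across; that first reaches 8 at t = 4, so at least 7 crossings are needed.
The plan below uses exactly 7 crossings, so it is optimal:
1. 2 bandits → the lab module.  (the storage bay: 5M 1B; the lab module: 0M 2B)
2. 1 bandit ← the storage bay.  (the storage bay: 5M 2B; the lab module: 0M 1B)
3. 2 merchants and 1 bandit → the lab module.  (the storage bay: 3M 1B; the lab module: 2M 2B)
4. 1 bandit ← the storage bay.  (the storage bay: 3M 2B; the lab module: 2M 1B)
5. 1 merchant and 2 bandits → the lab module.  (the storage bay: 2M 0B; the lab module: 3M 3B)
6. 1 bandit ← the storage bay.  (the storage bay: 2M 1B; the lab module: 3M 2B)
7. 2 merchants and 1 bandit → the lab module.  (the storage bay: 0M 0B; the lab module: 5M 3B)

7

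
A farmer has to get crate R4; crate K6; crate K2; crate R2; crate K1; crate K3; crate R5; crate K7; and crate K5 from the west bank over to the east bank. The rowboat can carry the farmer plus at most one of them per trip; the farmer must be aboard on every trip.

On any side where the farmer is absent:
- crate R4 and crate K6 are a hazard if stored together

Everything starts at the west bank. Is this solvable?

1. Farmer goes to the east bank with crate R4.  [the west bank: crate K1, crate K2, crate K3, crate K5, crate K6, crate K7, crate R2, crate R5 | the east bank: crate R4]
2. Farmer goes back to the west bank alone.  [the west bank: crate K1, crate K2, crate K3, crate K5, crate K6, crate K7, crate R2, crate R5 | the east bank: crate R4]
3. Farmer goes to the east bank with crate K2.  [the west bank: crate K1, crate K3, crate K5, crate K6, crate K7, crate R2, crate R5 | the east bank: crate K2, crate R4]
4. Farmer goes back to the west bank alone.  [the west bank: crate K1, crate K3, crate K5, crate K6, crate K7, crate R2, crate R5 | the east bank: crate K2, crate R4]
5. Farmer goes to the east bank with crate R2.  [the west bank: crate K1, crate K3, crate K5, crate K6, crate K7, crate R5 | the east bank: crate K2, crate R2, crate R4]
6. Farmer goes back to the west bank alone.  [the west bank: crate K1, crate K3, crate K5, crate K6, crate K7, crate R5 | the east bank: crate K2, crate R2, crate R4]
7. Farmer goes to the east bank with crate K1.  [the west bank: crate K3, crate K5, crate K6, crate K7, crate R5 | the east bank: crate K1, crate K2, crate R2, crate R4]
8. Farmer goes back to the west bank alone.  [the west bank: crate K3, crate K5, crate K6, crate K7, crate R5 | the east bank: crate K1, crate K2, crate R2, crate R4]
9. Farmer goes to the east bank with crate K3.  [the west bank: crate K5, crate K6, crate K7, crate R5 | the east bank: crate K1, crate K2, crate K3, crate R2, crate R4]
10. Farmer goes back to the west bank alone.  [the west bank: crate K5, crate K6, crate K7, crate R5 | the east bank: crate K1, crate K2, crate K3, crate R2, crate R4]
11. Farmer goes to the east bank with crate R5.  [the west bank: crate K5, crate K6, crate K7 | the east bank: crate K1, crate K2, crate K3, crate R2, crate R4, crate R5]
12. Farmer goes back to the west bank alone.  [the west bank: crate K5, crate K6, crate K7 | the east bank: crate K1, crate K2, crate K3, crate R2, crate R4, crate R5]
13. Farmer goes to the east bank with crate K7.  [the west bank: crate K5, crate K6 | the east bank: crate K1, crate K2, crate K3, crate K7, crate R2, crate R4, crate R5]
14. Farmer goes back to the west bank alone.  [the west bank: crate K5, crate K6 | the east bank: crate K1, crate K2, crate K3, crate K7, crate R2, crate R4, crate R5]
15. Farmer goes to the east bank with crate K5.  [the west bank: crate K6 | the east bank: crate K1, crate K2, crate K3, crate K5, crate K7, crate R2, crate R4, crate R5]
16. Farmer goes back to the west bank alone.  [the west bank: crate K6 | the east bank: crate K1, crate K2, crate K3, crate K5, crate K7, crate R2, crate R4, crate R5]
17. Farmer goes to the east bank with crate K6.  [the west bank: — | the east bank: crate K1, crate K2, crate K3, crate K5, crate K6, crate K7, crate R2, crate R4, crate R5]

Yes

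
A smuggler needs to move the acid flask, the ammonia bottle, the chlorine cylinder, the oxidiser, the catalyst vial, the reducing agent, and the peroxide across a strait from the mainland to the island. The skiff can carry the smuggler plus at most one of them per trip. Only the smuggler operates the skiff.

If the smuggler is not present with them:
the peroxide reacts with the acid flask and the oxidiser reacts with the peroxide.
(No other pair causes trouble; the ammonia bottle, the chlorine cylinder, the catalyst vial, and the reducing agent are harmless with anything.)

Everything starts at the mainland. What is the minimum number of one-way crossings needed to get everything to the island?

15

Counting alone: the smuggler can take at most 1 across per trip to the island, so moving all 7 needs at least 7 loaded trips out, with a return between consecutive ones — at least 13 crossings.
The safety rule pushes this higher. Following every safe sequence of crossings, the most of the 7 that can be at the island as the skiff arrives there on crossing 13 is 6 — never all 7.
So no plan with fewer than 15 crossings exists, and this one achieves 15:
1. Smuggler goes to the island with the peroxide.
2. Smuggler goes back to the mainland alone.
3. Smuggler goes to the island with the acid flask.
4. Smuggler goes back to the mainland with the peroxide.
5. Smuggler goes to the island with the oxidiser.
6. Smuggler goes back to the mainland alone.
7. Smuggler goes to the island with the ammonia bottle.
8. Smuggler goes back to the mainland alone.
9. Smuggler goes to the island with the chlorine cylinder.
10. Smuggler goes back to the mainland alone.
11. Smuggler goes to the island with the catalyst vial.
12. Smuggler goes back to the mainland alone.
13. Smuggler goes to the island with the reducing agent.
14. Smuggler goes back to the mainland alone.
15. Smuggler goes to the island with the peroxide.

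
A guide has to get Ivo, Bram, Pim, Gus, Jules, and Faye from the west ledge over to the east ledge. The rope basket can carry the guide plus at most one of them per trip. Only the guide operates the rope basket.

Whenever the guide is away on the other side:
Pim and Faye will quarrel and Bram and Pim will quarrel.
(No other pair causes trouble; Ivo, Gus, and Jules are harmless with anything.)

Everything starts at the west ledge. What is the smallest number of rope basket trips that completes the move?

13

Counting alone: the guide can take at most 1 across per trip to the east ledge, so moving all 6 needs at least 6 loaded trips out, with a return between consecutive ones — at least 11 crossings.
The safety rule pushes this higher. Following every safe sequence of crossings, the most of the 6 that can be at the east ledge as the rope basket arrives there on crossing 11 is 5 — never all 6.
So no plan with fewer than 13 crossings exists, and this one achieves 13:
1. Guide goes to the east ledge with Pim.
2. Guide goes back to the west ledge alone.
3. Guide goes to the east ledge with Ivo.
4. Guide goes back to the west ledge alone.
5. Guide goes to the east ledge with Bram.
6. Guide goes back to the west ledge with Pim.
7. Guide goes to the east ledge with Faye.
8. Guide goes back to the west ledge alone.
9. Guide goes to the east ledge with Gus.
10. Guide goes back to the west ledge alone.
11. Guide goes to the east ledge with Jules.
12. Guide goes back to the west ledge alone.
13. Guide goes to the east ledge with Pim.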